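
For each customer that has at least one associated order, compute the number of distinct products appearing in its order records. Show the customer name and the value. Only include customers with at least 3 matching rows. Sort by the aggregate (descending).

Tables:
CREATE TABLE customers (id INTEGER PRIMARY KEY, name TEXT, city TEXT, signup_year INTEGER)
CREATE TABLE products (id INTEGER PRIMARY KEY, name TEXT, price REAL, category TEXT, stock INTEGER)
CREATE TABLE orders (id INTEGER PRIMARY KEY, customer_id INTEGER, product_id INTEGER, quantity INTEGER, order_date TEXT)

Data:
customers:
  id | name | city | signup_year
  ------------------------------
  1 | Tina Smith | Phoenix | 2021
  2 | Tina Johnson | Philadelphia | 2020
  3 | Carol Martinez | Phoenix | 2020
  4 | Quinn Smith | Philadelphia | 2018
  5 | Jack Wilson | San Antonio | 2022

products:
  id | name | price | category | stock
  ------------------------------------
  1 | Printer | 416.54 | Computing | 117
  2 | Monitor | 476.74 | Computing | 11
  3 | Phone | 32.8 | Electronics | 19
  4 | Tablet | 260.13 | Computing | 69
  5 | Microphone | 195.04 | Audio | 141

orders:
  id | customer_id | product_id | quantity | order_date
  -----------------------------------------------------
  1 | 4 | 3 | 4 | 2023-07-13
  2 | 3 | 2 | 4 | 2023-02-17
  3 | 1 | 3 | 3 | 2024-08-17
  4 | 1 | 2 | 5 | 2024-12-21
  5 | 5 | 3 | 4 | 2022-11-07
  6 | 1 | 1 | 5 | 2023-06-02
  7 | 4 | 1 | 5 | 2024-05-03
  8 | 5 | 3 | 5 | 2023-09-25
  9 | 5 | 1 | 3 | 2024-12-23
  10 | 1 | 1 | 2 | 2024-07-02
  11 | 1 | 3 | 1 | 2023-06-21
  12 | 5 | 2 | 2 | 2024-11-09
SELECT p.name, COUNT(DISTINCT c.product_id) AS distinct_product_count FROM orders c JOIN customers p ON c.customer_id = p.id GROUP BY p.id, p.name HAVING COUNT(*) >= 3 ORDER BY distinct_product_count DESC

Execution result:
name | distinct_product_count
Tina Smith | 3
Jack Wilson | 3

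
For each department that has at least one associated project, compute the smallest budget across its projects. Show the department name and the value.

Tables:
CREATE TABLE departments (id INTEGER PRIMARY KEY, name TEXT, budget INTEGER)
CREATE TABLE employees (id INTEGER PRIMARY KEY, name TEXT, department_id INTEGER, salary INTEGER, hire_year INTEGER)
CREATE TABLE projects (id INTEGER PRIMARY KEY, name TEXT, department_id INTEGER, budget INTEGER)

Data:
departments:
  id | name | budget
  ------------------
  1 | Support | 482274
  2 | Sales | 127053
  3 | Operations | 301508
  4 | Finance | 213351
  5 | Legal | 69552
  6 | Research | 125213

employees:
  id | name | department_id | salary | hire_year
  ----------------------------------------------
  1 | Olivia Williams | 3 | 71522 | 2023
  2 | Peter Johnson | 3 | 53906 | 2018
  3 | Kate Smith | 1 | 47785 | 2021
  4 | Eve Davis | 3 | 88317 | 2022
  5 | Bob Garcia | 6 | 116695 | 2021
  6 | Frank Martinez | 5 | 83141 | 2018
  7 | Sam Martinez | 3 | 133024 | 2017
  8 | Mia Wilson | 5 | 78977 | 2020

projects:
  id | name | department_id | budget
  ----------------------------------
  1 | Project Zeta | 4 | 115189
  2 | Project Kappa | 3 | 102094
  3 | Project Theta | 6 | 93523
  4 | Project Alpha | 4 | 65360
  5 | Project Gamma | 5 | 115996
SELECT p.name, MIN(c.budget) AS min_budget FROM projects c JOIN departments p ON c.department_id = p.id GROUP BY p.id, p.name

Execution result:
name | min_budget
Operations | 102094
Finance | 65360
Legal | 115996
Research | 93523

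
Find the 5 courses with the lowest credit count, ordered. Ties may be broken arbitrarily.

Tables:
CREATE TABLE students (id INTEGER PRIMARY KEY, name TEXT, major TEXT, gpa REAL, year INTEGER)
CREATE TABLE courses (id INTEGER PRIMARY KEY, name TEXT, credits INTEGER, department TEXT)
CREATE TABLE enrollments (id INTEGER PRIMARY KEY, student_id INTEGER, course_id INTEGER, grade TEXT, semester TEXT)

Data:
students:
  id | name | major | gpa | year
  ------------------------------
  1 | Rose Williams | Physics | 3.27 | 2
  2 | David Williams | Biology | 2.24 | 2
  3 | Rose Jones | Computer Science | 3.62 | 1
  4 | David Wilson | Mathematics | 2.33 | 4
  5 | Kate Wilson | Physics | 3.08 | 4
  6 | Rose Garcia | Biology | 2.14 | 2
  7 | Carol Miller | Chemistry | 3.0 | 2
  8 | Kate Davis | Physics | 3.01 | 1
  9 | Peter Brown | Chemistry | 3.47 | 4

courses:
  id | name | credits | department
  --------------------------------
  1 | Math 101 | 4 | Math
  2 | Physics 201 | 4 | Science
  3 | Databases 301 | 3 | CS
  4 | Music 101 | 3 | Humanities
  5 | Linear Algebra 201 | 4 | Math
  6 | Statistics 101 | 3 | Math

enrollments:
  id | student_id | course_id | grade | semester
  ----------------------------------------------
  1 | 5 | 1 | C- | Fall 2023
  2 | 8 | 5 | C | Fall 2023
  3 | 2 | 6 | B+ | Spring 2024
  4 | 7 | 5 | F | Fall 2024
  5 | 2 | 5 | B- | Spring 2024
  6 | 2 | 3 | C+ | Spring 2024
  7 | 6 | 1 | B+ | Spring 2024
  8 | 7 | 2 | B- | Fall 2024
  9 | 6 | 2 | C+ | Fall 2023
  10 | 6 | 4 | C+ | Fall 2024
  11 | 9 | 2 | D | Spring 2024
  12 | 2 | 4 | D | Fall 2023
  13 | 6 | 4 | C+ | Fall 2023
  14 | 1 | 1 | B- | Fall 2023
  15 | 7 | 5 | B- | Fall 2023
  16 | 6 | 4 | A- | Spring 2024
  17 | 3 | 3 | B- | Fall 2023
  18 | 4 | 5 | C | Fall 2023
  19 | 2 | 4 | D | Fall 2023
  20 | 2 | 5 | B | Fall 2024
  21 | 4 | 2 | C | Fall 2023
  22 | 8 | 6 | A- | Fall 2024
SELECT name, credits FROM courses ORDER BY credits ASC LIMIT 5

Execution result:
name | credits
Databases 301 | 3
Music 101 | 3
Statistics 101 | 3
Math 101 | 4
Physics 201 | 4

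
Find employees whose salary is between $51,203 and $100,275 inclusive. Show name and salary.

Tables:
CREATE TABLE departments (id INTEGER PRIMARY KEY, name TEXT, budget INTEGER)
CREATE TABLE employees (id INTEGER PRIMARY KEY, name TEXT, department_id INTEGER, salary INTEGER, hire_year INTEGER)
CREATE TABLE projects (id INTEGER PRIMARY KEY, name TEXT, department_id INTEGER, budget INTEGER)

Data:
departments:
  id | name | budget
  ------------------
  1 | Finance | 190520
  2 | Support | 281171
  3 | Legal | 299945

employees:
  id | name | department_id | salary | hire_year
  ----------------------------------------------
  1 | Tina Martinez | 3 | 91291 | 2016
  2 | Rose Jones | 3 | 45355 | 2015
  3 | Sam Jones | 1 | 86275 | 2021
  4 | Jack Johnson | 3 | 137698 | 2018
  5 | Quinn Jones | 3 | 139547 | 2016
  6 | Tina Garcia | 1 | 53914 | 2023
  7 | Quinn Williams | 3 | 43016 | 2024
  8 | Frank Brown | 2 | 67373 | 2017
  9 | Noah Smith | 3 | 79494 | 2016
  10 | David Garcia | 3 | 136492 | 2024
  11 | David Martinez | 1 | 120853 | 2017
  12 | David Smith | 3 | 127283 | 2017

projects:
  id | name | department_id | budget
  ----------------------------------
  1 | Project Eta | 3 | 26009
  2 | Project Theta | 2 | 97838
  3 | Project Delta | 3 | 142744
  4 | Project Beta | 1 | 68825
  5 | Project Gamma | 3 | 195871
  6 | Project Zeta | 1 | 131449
SELECT name, salary FROM employees WHERE salary BETWEEN 51203 AND 100275

Execution result:
name | salary
Tina Martinez | 91291
Sam Jones | 86275
Tina Garcia | 53914
Frank Brown | 67373
Noah Smith | 79494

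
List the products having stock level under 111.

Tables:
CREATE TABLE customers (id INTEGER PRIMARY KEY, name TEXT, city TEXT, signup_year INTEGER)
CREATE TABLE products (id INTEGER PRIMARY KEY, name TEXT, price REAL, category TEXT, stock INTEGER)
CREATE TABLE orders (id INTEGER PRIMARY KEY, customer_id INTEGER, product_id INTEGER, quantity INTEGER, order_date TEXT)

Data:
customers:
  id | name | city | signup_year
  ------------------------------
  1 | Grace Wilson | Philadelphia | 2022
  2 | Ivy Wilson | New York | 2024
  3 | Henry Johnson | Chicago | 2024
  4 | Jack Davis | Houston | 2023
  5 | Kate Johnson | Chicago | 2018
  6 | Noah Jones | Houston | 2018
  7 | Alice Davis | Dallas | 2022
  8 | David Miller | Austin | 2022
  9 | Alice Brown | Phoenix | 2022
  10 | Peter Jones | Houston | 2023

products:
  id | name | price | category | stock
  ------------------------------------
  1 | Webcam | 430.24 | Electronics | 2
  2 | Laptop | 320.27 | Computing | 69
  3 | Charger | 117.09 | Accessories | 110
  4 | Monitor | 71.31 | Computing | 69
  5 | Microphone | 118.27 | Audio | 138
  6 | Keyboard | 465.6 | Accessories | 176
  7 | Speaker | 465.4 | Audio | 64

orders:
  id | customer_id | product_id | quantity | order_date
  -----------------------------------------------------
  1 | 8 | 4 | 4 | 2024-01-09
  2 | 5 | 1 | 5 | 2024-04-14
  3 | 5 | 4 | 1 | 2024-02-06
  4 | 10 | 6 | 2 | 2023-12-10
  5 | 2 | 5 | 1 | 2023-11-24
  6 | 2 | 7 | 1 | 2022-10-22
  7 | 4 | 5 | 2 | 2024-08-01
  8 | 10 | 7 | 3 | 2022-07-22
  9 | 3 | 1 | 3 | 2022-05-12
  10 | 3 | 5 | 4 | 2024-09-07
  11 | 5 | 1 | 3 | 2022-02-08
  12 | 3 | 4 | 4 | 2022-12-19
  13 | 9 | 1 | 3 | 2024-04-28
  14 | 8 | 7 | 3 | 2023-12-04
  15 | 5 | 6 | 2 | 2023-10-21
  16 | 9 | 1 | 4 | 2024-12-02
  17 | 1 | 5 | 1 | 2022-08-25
SELECT name, stock FROM products WHERE stock < 111

Execution result:
name | stock
Webcam | 2
Laptop | 69
Charger | 110
Monitor | 69
Speaker | 64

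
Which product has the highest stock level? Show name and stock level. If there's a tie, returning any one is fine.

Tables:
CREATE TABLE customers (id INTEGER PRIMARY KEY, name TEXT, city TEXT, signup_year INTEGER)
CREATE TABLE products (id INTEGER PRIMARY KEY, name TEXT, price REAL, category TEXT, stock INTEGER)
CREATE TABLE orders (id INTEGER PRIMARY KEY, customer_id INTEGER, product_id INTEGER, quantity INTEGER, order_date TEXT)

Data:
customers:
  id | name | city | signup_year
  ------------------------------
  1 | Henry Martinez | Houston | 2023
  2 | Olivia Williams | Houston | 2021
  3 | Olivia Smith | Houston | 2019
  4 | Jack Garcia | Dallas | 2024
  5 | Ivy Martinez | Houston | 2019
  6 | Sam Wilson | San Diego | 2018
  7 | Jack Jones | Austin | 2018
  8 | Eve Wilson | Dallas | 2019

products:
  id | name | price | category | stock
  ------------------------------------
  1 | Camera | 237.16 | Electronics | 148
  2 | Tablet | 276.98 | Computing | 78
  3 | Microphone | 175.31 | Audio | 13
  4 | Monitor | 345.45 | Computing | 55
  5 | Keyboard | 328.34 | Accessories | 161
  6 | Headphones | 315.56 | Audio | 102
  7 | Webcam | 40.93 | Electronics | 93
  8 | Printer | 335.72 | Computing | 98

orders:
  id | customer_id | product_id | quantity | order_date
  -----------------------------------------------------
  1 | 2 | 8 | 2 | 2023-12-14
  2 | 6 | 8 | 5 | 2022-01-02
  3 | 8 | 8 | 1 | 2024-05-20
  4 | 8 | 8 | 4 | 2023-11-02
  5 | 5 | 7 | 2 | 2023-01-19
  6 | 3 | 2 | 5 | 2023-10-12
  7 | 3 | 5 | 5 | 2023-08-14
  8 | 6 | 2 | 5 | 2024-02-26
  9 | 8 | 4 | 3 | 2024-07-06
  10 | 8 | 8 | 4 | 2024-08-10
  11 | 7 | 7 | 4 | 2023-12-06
SELECT name, stock FROM products ORDER BY stock DESC LIMIT 1

Execution result:
name | stock
Keyboard | 161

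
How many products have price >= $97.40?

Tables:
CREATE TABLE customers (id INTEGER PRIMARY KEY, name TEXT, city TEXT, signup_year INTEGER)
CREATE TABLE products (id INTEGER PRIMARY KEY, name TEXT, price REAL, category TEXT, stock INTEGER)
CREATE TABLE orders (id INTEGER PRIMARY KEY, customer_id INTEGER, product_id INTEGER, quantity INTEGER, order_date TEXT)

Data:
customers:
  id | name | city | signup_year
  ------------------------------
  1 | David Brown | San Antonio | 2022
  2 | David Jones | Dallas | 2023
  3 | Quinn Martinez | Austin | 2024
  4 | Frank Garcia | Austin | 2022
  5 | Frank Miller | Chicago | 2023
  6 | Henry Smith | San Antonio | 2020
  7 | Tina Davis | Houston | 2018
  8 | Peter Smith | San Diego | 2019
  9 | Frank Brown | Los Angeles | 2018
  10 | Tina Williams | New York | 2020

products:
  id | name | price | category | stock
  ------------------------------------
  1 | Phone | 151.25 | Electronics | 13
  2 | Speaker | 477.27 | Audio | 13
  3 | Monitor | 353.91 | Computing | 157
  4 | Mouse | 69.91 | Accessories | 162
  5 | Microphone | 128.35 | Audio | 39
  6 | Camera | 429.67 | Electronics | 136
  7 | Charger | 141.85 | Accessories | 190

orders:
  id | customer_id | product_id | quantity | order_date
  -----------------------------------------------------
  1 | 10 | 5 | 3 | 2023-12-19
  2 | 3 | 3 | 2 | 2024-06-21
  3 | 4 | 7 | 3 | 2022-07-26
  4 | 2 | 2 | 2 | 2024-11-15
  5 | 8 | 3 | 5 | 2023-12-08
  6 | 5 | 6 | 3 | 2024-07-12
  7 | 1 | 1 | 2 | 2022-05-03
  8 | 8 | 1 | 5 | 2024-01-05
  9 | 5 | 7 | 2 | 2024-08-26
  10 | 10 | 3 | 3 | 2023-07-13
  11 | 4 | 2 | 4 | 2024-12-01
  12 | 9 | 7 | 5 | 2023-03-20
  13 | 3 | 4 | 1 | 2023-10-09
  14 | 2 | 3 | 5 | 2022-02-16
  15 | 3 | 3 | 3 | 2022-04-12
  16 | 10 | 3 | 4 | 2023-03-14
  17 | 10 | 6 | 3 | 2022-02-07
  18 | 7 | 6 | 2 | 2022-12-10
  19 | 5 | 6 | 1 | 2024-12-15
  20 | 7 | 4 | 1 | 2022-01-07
SELECT COUNT(*) FROM products WHERE price >= 97.4

Execution result:
6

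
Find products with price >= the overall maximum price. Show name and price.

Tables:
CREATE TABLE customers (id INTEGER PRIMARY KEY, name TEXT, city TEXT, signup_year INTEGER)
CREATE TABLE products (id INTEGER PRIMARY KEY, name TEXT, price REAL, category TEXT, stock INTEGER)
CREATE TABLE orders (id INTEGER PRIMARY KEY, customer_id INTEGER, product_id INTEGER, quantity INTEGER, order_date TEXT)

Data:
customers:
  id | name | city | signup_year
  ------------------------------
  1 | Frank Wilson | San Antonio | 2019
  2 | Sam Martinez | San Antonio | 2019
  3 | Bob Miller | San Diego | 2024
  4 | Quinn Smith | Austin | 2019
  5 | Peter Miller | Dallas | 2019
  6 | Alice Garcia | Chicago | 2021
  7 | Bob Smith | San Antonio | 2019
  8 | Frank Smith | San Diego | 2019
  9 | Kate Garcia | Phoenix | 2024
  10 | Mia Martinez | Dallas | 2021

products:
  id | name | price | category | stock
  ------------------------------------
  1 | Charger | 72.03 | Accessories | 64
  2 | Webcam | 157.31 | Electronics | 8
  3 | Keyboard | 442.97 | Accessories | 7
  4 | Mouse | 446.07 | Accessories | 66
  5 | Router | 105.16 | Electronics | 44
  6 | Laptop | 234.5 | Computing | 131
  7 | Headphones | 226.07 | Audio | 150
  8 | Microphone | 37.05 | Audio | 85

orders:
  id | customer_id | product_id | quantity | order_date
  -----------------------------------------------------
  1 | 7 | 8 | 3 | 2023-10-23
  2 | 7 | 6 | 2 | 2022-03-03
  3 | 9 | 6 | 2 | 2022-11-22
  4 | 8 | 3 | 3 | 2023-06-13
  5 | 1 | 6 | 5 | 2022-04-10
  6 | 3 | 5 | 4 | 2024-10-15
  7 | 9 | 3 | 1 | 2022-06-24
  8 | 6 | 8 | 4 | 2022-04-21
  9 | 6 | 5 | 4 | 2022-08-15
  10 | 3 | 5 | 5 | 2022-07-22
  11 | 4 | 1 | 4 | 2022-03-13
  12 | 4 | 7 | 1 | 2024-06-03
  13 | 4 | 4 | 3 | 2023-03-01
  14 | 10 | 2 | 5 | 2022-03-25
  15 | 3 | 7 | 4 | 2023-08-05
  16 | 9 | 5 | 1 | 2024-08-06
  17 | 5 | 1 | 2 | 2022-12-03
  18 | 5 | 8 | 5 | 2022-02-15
SELECT name, price FROM products WHERE price >= (SELECT MAX(price) FROM products)

Execution result:
name | price
Mouse | 446.07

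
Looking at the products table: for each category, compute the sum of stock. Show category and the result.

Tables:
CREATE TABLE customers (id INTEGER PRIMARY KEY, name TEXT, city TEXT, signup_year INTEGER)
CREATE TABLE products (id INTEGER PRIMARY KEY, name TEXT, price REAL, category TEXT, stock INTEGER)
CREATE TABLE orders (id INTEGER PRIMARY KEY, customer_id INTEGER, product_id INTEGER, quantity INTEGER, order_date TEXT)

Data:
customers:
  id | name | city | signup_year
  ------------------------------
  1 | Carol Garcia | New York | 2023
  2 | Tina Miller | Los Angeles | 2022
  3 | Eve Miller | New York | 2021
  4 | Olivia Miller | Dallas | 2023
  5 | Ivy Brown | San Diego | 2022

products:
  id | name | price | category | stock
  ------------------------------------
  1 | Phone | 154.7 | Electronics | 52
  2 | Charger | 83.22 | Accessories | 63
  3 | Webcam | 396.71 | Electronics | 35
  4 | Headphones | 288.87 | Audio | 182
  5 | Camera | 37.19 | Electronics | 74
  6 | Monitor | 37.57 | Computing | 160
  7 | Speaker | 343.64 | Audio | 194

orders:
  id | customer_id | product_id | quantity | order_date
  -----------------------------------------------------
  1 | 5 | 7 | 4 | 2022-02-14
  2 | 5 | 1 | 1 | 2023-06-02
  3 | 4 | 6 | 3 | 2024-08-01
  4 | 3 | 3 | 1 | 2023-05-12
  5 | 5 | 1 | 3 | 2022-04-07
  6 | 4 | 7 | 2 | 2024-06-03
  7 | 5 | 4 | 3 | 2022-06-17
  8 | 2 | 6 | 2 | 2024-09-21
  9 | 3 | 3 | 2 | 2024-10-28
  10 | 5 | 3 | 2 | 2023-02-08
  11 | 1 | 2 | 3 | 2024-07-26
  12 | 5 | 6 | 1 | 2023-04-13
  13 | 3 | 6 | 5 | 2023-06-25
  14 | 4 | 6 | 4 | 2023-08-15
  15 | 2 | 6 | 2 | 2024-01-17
SELECT category, SUM(stock) AS sum_stock FROM products GROUP BY category

Execution result:
category | sum_stock
Accessories | 63
Audio | 376
Computing | 160
Electronics | 161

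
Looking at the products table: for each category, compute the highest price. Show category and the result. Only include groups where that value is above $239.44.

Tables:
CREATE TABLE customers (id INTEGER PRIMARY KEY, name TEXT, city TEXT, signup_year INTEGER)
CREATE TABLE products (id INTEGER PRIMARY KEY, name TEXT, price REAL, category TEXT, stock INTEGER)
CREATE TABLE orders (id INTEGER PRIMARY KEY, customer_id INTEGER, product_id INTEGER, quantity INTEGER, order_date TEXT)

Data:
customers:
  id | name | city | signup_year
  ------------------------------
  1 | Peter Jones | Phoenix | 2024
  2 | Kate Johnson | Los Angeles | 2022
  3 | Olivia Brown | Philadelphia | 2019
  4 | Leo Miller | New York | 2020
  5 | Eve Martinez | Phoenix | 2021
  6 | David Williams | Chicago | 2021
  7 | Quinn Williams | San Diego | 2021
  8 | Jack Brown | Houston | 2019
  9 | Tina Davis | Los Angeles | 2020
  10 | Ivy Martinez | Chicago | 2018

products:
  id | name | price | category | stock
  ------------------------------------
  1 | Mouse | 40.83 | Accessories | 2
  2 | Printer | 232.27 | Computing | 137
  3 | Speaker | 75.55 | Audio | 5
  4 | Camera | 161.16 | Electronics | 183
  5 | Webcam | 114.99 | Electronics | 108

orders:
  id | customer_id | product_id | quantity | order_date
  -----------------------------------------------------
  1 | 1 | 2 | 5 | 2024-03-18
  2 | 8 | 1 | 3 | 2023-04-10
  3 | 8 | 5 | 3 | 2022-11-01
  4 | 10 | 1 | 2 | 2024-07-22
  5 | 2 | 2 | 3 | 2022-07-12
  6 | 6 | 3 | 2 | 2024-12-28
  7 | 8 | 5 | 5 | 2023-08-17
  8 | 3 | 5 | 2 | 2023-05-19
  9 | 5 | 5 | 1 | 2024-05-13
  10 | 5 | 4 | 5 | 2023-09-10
SELECT category, MAX(price) AS max_price FROM products GROUP BY category HAVING MAX(price) > 239.44

Execution result:
(no rows)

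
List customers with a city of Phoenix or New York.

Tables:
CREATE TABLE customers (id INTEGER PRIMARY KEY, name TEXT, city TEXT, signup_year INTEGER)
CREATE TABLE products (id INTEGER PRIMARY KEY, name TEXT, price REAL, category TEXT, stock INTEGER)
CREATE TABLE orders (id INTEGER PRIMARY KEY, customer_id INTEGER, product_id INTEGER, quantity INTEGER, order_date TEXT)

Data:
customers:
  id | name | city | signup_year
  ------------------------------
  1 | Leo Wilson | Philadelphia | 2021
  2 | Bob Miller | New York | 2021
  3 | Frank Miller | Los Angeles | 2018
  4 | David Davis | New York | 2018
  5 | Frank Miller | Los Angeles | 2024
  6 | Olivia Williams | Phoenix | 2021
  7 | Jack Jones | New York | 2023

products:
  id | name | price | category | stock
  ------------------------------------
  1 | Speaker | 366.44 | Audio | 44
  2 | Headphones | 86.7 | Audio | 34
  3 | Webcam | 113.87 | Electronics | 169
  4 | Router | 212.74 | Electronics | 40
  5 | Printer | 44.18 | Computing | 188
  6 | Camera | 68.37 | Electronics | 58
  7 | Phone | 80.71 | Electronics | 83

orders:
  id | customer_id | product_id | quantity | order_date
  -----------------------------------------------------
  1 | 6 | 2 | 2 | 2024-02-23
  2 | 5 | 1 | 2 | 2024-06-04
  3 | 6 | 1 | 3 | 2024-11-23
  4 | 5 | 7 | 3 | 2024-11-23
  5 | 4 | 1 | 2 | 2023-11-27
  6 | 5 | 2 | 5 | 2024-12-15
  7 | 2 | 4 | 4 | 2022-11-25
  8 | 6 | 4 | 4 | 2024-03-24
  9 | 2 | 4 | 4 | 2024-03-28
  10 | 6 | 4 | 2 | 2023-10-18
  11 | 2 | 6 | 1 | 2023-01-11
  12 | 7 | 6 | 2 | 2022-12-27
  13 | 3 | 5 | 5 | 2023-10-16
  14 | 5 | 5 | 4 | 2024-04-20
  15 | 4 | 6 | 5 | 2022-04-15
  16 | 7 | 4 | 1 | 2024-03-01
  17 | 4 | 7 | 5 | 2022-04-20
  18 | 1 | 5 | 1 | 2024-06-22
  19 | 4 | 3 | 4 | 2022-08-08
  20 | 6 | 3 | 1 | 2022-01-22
SELECT name, city FROM customers WHERE city IN ('Phoenix', 'New York')

Execution result:
name | city
Bob Miller | New York
David Davis | New York
Olivia Williams | Phoenix
Jack Jones | New York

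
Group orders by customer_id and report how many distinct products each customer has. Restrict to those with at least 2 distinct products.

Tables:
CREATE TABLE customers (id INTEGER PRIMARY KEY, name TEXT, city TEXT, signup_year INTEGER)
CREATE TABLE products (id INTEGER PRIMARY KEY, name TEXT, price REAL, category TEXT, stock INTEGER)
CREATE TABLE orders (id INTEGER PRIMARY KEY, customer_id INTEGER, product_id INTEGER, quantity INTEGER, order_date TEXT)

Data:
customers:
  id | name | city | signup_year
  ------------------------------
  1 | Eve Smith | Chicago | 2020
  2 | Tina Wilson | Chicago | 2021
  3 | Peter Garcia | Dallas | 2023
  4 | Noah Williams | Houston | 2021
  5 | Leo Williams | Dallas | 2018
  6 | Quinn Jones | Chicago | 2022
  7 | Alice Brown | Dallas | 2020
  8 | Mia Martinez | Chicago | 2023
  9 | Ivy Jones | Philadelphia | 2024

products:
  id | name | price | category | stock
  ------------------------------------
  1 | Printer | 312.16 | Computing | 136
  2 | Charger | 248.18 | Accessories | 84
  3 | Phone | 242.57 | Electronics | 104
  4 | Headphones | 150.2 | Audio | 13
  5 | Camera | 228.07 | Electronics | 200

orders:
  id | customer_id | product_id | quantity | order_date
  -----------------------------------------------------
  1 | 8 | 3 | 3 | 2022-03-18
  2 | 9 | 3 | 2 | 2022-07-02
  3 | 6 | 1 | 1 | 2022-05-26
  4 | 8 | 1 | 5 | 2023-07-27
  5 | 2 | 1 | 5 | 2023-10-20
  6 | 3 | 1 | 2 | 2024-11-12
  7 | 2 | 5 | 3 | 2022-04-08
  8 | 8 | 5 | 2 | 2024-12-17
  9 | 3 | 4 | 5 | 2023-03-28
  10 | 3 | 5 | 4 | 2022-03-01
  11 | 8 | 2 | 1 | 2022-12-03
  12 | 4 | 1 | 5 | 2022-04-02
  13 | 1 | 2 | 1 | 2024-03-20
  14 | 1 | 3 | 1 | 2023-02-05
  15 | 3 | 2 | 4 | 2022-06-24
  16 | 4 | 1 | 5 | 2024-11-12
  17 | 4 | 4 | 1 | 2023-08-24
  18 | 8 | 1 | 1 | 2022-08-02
SELECT customer_id, COUNT(DISTINCT product_id) AS distinct_product_count FROM orders GROUP BY customer_id HAVING COUNT(DISTINCT product_id) >= 2

Execution result:
customer_id | distinct_product_count
1 | 2
2 | 2
3 | 4
4 | 2
8 | 4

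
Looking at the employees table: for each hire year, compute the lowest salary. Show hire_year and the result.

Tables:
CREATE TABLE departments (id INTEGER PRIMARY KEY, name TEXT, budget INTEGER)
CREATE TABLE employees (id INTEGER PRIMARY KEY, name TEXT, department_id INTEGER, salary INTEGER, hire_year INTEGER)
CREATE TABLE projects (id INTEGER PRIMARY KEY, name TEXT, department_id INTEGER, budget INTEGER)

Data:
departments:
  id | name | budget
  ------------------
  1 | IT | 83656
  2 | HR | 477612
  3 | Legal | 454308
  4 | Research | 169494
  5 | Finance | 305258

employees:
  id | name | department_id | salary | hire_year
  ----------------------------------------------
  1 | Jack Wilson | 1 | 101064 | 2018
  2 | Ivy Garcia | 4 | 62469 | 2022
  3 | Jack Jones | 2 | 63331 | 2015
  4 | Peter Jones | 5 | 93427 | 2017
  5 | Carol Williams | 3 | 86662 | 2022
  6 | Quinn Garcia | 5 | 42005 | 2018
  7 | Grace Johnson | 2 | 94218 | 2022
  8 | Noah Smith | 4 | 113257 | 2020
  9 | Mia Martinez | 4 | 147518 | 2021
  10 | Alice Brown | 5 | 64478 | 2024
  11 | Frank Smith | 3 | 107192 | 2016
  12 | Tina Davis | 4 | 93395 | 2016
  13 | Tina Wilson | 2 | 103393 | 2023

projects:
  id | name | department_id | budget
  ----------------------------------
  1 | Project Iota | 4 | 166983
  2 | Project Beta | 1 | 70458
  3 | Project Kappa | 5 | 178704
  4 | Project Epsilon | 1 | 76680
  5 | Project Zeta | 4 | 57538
SELECT hire_year, MIN(salary) AS min_salary FROM employees GROUP BY hire_year

Execution result:
hire_year | min_salary
2015 | 63331
2016 | 93395
2017 | 93427
2018 | 42005
2020 | 113257
2021 | 147518
2022 | 62469
2023 | 103393
2024 | 64478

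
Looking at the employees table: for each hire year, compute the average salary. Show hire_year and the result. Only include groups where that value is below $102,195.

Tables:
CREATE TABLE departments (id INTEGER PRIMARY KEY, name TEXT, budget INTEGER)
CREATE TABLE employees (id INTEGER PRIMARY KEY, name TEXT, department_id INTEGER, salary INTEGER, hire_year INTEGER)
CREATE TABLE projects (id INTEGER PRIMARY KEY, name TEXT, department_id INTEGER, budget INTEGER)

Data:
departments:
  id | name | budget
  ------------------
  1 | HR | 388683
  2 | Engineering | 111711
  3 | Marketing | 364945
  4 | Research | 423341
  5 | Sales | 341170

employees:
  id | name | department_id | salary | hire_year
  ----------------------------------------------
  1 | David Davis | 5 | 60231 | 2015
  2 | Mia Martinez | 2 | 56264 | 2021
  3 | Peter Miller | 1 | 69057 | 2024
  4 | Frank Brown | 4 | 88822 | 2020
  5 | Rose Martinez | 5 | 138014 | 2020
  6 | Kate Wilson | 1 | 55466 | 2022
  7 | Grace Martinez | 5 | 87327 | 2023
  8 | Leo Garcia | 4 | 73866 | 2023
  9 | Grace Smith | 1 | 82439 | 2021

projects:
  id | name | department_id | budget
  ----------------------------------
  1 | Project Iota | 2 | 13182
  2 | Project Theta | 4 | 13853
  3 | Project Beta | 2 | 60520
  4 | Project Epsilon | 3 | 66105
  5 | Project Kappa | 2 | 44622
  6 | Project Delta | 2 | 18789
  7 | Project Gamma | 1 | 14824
SELECT hire_year, AVG(salary) AS avg_salary FROM employees GROUP BY hire_year HAVING AVG(salary) < 102195

Execution result:
hire_year | avg_salary
2015 | 60231.00
2021 | 69351.50
2022 | 55466.00
2023 | 80596.50
2024 | 69057.00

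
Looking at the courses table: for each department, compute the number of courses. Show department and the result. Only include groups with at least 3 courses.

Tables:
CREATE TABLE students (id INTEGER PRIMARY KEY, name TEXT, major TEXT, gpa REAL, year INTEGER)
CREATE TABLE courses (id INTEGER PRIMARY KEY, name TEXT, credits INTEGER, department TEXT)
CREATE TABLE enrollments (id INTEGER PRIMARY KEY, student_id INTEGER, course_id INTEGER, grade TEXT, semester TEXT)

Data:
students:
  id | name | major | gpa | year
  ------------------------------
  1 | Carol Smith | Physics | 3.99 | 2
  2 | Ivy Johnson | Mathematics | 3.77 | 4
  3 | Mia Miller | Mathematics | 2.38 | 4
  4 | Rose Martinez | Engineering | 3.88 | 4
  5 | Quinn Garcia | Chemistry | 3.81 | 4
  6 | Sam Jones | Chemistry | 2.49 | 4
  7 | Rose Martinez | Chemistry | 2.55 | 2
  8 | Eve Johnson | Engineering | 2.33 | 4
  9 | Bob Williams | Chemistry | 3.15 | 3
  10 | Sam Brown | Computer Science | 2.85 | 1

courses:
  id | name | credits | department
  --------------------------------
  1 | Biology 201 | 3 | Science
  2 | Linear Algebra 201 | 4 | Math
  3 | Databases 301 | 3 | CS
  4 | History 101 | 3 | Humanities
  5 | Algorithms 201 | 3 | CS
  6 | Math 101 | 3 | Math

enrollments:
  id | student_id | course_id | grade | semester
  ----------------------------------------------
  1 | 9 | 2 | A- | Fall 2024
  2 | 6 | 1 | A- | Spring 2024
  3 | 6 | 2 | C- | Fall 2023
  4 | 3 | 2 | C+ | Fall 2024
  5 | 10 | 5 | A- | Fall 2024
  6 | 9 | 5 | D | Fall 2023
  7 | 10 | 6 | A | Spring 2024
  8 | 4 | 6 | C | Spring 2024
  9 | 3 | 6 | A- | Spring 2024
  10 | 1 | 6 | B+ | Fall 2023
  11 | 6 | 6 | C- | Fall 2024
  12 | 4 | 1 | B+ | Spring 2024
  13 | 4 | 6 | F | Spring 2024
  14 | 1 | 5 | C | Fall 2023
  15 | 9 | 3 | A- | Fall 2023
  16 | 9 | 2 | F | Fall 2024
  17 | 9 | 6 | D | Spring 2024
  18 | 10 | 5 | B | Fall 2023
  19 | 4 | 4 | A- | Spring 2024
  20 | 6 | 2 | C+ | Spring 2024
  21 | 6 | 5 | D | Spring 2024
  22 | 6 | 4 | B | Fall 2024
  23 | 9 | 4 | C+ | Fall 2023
SELECT department, COUNT(*) AS n FROM courses GROUP BY department HAVING COUNT(*) >= 3

Execution result:
(no rows)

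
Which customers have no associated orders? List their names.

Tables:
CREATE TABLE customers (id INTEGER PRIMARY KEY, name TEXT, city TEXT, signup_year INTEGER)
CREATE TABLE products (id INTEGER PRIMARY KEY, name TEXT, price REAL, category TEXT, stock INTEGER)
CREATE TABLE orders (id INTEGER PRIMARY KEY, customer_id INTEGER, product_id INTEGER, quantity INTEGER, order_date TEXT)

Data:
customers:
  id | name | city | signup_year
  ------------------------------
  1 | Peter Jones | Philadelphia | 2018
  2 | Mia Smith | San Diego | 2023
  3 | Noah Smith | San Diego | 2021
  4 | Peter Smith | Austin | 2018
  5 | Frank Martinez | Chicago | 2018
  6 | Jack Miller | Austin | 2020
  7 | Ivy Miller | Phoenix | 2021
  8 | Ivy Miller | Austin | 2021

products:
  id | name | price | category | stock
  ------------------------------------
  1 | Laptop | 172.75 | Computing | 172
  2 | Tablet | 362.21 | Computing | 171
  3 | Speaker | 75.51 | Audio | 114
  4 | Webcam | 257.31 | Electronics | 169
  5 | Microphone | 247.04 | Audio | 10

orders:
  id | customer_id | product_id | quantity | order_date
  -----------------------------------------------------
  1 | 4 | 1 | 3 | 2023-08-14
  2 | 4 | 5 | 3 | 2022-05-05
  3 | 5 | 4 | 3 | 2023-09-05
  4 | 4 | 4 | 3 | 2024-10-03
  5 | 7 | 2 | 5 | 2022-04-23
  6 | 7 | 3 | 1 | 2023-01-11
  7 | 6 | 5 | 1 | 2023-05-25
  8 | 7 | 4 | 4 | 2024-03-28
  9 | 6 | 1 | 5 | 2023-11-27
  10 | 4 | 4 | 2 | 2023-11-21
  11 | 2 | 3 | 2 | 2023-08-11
SELECT p.name FROM customers p LEFT JOIN orders c ON c.customer_id = p.id WHERE c.id IS NULL

Execution result:
name
Peter Jones
Noah Smith
Ivy Miller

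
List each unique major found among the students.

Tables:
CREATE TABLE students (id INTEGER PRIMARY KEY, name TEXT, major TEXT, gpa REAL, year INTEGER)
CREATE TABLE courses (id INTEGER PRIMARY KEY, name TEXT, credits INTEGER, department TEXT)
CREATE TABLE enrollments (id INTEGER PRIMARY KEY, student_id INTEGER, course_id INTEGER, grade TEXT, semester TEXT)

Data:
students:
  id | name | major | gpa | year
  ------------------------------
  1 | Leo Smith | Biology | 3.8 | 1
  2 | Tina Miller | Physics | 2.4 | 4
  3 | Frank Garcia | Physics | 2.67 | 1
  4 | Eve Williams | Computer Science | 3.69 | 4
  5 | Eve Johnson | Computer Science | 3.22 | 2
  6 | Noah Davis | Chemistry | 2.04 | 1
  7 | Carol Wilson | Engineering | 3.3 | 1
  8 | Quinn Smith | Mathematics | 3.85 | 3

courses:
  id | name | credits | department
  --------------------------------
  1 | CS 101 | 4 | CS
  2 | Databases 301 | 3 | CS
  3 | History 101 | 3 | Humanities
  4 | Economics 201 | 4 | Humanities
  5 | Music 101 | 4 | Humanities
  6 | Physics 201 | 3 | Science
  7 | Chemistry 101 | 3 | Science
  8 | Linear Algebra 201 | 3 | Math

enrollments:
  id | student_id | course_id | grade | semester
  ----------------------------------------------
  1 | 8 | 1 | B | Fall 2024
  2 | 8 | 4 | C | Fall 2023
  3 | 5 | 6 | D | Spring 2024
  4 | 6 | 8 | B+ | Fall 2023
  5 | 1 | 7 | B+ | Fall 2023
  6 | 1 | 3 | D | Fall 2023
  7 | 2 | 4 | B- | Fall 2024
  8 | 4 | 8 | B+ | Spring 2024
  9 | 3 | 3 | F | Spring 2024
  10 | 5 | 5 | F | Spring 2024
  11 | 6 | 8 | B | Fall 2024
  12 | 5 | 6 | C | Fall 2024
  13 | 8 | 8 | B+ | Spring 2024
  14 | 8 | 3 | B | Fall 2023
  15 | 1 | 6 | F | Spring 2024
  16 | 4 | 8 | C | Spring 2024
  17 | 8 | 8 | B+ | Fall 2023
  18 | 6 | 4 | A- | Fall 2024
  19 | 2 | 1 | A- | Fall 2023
SELECT DISTINCT major FROM students

Execution result:
major
Biology
Physics
Computer Science
Chemistry
Engineering
Mathematics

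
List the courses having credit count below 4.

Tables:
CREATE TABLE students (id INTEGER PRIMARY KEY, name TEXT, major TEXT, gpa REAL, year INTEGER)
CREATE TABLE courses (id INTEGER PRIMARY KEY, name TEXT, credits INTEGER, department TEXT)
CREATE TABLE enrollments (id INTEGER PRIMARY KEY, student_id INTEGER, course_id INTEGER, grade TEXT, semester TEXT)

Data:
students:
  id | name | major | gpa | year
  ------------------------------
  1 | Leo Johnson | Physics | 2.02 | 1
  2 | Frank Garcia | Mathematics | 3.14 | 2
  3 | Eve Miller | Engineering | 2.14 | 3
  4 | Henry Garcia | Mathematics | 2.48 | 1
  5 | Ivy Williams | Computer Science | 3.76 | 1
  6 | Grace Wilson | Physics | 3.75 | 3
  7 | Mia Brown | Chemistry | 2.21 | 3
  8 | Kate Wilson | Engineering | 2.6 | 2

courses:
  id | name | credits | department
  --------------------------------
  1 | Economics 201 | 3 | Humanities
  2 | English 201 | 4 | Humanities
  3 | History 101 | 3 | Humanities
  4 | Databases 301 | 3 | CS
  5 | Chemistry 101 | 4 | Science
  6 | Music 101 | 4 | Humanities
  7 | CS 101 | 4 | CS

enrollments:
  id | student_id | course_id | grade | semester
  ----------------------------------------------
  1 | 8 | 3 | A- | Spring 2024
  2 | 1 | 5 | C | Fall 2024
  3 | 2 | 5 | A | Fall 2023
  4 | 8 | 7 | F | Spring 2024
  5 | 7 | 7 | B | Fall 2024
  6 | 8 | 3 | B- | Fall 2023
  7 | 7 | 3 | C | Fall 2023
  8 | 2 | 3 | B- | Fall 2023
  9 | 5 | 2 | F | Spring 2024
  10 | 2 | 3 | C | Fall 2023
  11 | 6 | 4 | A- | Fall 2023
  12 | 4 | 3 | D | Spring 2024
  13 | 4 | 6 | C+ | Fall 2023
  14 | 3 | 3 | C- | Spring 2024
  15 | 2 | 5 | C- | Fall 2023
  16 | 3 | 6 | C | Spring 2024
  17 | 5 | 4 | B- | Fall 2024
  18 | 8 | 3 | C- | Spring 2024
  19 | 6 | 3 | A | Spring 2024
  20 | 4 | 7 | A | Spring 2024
SELECT name, credits FROM courses WHERE credits < 4

Execution result:
name | credits
Economics 201 | 3
History 101 | 3
Databases 301 | 3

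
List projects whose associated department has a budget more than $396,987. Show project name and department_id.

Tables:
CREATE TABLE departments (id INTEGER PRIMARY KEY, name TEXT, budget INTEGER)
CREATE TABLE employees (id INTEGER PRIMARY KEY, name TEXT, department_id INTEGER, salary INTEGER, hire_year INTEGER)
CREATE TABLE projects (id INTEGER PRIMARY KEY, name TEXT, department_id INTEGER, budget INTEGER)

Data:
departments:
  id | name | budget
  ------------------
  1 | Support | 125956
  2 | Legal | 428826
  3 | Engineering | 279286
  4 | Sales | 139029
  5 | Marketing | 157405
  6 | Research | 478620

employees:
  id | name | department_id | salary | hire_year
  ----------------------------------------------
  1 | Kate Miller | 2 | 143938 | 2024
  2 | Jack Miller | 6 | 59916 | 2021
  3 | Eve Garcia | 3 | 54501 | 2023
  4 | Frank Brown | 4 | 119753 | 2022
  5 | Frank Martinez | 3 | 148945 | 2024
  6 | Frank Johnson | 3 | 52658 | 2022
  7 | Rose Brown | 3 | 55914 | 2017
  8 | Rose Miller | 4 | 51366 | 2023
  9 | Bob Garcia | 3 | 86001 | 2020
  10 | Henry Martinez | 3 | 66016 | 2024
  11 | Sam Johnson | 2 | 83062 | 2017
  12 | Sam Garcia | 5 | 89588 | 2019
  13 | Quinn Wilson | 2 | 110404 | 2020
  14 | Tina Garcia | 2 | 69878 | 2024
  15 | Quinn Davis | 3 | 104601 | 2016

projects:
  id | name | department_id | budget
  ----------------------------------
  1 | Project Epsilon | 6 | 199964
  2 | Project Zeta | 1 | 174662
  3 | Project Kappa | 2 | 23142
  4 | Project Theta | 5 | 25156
SELECT name, department_id FROM projects WHERE department_id IN (SELECT id FROM departments WHERE budget > 396987)

Execution result:
name | department_id
Project Epsilon | 6
Project Kappa | 2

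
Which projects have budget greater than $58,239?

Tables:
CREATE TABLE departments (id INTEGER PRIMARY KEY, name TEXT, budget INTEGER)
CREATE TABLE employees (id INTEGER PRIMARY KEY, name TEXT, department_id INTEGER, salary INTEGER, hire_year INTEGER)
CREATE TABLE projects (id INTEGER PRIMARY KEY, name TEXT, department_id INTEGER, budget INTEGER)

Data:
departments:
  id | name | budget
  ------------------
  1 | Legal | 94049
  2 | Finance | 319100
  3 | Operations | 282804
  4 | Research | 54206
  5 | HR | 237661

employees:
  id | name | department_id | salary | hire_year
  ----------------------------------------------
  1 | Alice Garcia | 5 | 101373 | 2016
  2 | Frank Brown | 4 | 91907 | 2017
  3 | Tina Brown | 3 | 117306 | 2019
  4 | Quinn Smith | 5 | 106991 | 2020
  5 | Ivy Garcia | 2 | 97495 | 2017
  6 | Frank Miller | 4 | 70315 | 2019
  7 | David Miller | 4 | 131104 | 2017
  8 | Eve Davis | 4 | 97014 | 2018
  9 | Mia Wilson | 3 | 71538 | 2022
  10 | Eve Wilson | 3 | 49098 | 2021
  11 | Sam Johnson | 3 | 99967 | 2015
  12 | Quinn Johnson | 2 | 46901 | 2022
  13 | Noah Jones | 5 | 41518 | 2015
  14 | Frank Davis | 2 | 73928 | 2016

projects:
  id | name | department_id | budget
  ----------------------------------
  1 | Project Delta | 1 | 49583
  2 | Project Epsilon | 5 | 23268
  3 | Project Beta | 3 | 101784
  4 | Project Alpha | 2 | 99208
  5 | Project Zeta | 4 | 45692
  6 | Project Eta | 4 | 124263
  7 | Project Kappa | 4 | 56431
SELECT name, budget FROM projects WHERE budget > 58239

Execution result:
name | budget
Project Beta | 101784
Project Alpha | 99208
Project Eta | 124263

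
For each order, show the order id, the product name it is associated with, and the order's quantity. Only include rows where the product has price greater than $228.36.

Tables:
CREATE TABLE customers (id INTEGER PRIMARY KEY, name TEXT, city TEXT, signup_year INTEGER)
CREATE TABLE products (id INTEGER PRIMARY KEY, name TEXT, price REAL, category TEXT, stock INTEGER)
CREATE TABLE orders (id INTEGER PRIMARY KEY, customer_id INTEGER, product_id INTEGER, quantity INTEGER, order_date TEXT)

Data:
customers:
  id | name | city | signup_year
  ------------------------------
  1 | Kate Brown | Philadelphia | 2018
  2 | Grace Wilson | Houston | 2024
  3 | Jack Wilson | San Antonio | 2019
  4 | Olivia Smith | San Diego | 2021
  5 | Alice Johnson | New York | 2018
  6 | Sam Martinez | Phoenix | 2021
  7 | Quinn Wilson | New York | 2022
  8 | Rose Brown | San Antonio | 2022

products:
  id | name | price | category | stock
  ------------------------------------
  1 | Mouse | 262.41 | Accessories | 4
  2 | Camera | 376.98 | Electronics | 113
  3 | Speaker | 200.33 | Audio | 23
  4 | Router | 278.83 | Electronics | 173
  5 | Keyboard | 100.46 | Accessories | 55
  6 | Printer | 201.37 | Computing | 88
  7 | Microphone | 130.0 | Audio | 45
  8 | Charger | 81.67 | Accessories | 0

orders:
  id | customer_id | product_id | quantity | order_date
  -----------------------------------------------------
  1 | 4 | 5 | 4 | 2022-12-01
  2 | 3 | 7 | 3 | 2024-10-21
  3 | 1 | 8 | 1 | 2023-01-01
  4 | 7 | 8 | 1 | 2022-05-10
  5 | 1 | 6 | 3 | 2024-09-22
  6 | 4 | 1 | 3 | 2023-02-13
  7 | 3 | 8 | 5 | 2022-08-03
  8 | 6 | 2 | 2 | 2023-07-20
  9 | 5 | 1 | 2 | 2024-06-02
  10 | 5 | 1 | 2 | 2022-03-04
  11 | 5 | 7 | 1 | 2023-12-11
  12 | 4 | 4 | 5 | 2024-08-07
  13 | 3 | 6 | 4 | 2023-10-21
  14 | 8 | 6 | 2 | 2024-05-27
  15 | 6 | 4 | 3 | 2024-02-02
SELECT c.id, p.name AS product, c.quantity FROM orders c JOIN products p ON c.product_id = p.id WHERE p.price > 228.36

Execution result:
id | product | quantity
6 | Mouse | 3
8 | Camera | 2
9 | Mouse | 2
10 | Mouse | 2
12 | Router | 5
15 | Router | 3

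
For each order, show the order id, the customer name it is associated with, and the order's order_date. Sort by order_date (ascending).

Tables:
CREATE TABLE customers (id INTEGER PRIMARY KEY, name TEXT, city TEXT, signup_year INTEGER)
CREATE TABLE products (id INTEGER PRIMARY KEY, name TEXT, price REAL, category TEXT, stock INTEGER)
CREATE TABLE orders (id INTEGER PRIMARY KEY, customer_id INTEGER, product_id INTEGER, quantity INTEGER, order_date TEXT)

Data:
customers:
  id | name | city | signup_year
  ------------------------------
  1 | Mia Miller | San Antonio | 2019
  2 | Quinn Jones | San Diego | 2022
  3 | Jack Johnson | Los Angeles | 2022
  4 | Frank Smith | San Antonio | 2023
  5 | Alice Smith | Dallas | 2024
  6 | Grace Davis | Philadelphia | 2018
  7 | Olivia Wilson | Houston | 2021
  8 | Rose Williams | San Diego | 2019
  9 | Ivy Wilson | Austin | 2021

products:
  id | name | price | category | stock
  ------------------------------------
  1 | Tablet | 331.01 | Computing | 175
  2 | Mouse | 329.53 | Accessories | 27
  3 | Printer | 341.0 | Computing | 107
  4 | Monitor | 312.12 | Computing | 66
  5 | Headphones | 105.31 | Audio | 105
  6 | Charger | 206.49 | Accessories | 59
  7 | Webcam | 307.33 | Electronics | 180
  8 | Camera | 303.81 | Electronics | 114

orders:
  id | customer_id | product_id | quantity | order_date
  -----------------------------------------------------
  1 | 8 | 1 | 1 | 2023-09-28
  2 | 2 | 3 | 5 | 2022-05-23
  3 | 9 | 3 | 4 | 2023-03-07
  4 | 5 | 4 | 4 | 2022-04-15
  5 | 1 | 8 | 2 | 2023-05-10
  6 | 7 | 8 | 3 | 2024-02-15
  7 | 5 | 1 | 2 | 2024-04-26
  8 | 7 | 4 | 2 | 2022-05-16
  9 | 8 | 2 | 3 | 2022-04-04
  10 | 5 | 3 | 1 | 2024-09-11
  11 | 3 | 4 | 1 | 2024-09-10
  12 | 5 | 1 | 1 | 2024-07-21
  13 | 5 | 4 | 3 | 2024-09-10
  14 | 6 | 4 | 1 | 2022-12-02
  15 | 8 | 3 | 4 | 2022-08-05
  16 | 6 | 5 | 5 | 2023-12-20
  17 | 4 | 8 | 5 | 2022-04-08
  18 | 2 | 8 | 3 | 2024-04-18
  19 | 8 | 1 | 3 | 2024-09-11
SELECT c.id, p.name AS customer, c.order_date FROM orders c JOIN customers p ON c.customer_id = p.id ORDER BY c.order_date ASC

Execution result:
id | customer | order_date
9 | Rose Williams | 2022-04-04
17 | Frank Smith | 2022-04-08
4 | Alice Smith | 2022-04-15
8 | Olivia Wilson | 2022-05-16
2 | Quinn Jones | 2022-05-23
15 | Rose Williams | 2022-08-05
14 | Grace Davis | 2022-12-02
3 | Ivy Wilson | 2023-03-07
5 | Mia Miller | 2023-05-10
1 | Rose Williams | 2023-09-28
16 | Grace Davis | 2023-12-20
6 | Olivia Wilson | 2024-02-15
18 | Quinn Jones | 2024-04-18
7 | Alice Smith | 2024-04-26
12 | Alice Smith | 2024-07-21
11 | Jack Johnson | 2024-09-10
13 | Alice Smith | 2024-09-10
10 | Alice Smith | 2024-09-11
19 | Rose Williams | 2024-09-11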